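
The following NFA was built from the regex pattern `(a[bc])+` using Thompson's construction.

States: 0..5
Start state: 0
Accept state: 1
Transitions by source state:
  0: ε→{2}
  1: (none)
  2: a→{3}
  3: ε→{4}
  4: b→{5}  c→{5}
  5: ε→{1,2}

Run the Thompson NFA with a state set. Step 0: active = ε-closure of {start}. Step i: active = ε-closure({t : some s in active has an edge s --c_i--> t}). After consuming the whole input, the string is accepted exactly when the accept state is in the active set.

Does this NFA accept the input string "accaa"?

Answer: REJECT

Trace:
initial (ε-close {0}): {0,2}
'a' @ 1: {3,4}
'c' @ 2: {1,2,5}  [accepting]
'c' @ 3: {}  — state set empty
rest 'aa' ignored (set empty)
final: {}; accept 1 not in set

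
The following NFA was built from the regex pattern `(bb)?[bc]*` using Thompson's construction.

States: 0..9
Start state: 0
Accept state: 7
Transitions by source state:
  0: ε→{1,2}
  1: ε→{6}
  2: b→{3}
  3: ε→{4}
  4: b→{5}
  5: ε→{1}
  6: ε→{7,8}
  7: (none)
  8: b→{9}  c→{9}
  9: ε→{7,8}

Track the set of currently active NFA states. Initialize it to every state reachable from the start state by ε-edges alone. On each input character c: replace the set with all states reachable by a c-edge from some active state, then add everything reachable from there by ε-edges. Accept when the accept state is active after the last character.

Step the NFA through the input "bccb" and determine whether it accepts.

Answer: ACCEPT

Derivation:
start: ε-closure({0}) = {0,1,2,6,7,8}
'b' @ 1: {3,4,7,8,9}  (accept∈set)
'c' @ 2: {7,8,9}  (accept∈set)
'c' @ 3: {7,8,9}  (accept∈set)
'b' @ 4: {7,8,9}  (accept∈set)
final: {7,8,9}; accept 7 in set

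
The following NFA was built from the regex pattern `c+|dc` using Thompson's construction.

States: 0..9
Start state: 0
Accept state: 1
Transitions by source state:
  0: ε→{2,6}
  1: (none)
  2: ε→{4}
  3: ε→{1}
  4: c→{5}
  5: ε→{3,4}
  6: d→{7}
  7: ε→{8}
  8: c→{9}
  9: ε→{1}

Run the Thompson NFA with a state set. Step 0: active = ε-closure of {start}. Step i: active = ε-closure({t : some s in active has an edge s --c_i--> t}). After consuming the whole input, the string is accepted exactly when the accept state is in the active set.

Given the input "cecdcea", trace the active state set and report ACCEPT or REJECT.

Answer: REJECT

Steps:
initial (ε-close {0}): {0,2,4,6}
'c' @ 1: {1,3,4,5}  (accept∈set)
'e' @ 2: {}  — dead — no transitions
rest 'cdcea' ignored (set empty)
end set {} — state 1 not in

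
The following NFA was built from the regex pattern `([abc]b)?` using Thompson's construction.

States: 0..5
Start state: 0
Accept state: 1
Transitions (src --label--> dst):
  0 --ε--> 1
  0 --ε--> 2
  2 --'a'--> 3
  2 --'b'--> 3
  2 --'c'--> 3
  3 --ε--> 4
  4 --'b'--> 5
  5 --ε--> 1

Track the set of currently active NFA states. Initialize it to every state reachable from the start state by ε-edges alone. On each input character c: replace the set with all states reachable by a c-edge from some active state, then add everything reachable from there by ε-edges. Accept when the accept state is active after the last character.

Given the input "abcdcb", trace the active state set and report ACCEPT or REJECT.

Answer: REJECT

Steps:
S₀ = ε-closure({0}) = {0,1,2}
'a' @ 1: {3,4}
'b' @ 2: {1,5}  ✓accept
'c' @ 3: {}  — dead — no transitions
rest 'dcb' ignored (set empty)
final: {}; accept 1 not in set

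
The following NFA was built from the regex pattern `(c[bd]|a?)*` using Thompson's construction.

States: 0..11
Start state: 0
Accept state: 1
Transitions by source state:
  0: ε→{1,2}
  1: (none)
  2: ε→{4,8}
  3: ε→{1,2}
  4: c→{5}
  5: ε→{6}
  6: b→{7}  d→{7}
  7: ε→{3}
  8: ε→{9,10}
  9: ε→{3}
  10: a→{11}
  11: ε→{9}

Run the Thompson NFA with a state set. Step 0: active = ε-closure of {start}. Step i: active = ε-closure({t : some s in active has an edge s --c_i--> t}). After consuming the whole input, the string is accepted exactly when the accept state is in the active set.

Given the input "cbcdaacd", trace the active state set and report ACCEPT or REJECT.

Answer: ACCEPT

Trace:
start: ε-closure({0}) = {0,1,2,3,4,8,9,10}
'c' @ 1: {5,6}
'b' @ 2: {1,2,3,4,7,8,9,10}  [accepting]
'c' @ 3: {5,6}
'd' @ 4: {1,2,3,4,7,8,9,10}  [accepting]
'a' @ 5: {1,2,3,4,8,9,10,11}  [accepting]
'a' @ 6: {1,2,3,4,8,9,10,11}  [accepting]
'c' @ 7: {5,6}
'd' @ 8: {1,2,3,4,7,8,9,10}  [accepting]
end set {1,2,3,4,7,8,9,10} — state 1 in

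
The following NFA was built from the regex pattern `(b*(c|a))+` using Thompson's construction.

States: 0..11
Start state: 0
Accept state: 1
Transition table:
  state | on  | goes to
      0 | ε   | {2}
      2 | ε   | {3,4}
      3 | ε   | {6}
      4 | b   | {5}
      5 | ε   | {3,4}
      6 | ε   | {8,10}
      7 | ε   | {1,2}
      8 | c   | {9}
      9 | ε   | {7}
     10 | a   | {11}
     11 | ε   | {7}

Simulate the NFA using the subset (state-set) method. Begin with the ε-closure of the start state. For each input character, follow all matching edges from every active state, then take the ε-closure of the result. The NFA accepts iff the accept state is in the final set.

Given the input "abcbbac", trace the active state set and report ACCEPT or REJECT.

S₀ = ε-closure({0}) = {0,2,3,4,6,8,10}
'a' @ 1: {1,2,3,4,6,7,8,10,11}  [accepting]
'b' @ 2: {3,4,5,6,8,10}
'c' @ 3: {1,2,3,4,6,7,8,9,10}  [accepting]
'b' @ 4: {3,4,5,6,8,10}
'b' @ 5: {3,4,5,6,8,10}
'a' @ 6: {1,2,3,4,6,7,8,10,11}  [accepting]
'c' @ 7: {1,2,3,4,6,7,8,9,10}  [accepting]
after full input: {1,2,3,4,6,7,8,9,10}  (accept=1 in)

Answer: ACCEPT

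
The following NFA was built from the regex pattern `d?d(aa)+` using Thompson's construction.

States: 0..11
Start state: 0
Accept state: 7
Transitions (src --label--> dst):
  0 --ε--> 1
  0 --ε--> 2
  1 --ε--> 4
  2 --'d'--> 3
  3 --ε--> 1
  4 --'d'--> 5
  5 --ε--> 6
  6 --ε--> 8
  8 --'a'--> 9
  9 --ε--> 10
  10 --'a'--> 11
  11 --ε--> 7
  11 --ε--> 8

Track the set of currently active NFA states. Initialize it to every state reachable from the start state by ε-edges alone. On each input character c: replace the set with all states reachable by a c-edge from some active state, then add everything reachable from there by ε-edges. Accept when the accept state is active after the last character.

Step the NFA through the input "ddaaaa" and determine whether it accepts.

S₀ = ε-closure({0}) = {0,1,2,4}
'd' @ 1: {1,3,4,5,6,8}
'd' @ 2: {5,6,8}
'a' @ 3: {9,10}
'a' @ 4: {7,8,11}  (accept∈set)
'a' @ 5: {9,10}
'a' @ 6: {7,8,11}  (accept∈set)
after full input: {7,8,11}  (accept=7 in)

Answer: ACCEPT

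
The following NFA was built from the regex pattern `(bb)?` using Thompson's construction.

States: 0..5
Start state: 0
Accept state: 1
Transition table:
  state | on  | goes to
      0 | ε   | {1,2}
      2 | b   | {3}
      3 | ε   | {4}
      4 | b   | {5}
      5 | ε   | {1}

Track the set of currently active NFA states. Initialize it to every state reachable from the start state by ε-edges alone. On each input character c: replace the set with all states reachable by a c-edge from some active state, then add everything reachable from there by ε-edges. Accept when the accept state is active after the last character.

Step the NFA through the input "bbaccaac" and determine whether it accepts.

Answer: REJECT

Steps:
S₀ = ε-closure({0}) = {0,1,2}
'b' @ 1: {3,4}
'b' @ 2: {1,5}  ✓accept
'a' @ 3: {}  — state set empty
rest 'ccaac' ignored (set empty)
end set {} — state 1 not in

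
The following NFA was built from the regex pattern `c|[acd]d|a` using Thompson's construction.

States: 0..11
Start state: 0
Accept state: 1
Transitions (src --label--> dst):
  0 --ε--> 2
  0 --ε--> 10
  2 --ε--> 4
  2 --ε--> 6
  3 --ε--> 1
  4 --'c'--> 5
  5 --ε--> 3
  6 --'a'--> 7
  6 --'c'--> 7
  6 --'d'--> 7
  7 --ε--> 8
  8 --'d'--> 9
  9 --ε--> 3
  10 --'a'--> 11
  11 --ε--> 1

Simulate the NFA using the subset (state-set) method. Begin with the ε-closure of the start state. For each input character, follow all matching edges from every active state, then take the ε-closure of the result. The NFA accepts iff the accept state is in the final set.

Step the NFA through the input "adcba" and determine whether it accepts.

S₀ = ε-closure({0}) = {0,2,4,6,10}
'a' @ 1: {1,7,8,11}  (accept∈set)
'd' @ 2: {1,3,9}  (accept∈set)
'c' @ 3: {}  — state set empty
rest 'ba' ignored (set empty)
after full input: {}  (accept=1 not in)

Answer: REJECT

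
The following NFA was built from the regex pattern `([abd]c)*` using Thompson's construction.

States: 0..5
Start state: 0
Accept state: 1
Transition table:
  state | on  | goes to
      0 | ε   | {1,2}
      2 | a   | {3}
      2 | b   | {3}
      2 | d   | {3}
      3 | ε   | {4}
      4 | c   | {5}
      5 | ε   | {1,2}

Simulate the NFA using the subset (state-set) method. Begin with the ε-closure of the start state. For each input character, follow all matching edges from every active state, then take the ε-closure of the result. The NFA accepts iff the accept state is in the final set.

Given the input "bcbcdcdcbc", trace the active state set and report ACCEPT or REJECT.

Answer: ACCEPT

Trace:
start: ε-closure({0}) = {0,1,2}
'b' @ 1: {3,4}
'c' @ 2: {1,2,5}  (accept∈set)
'b' @ 3: {3,4}
'c' @ 4: {1,2,5}  (accept∈set)
'd' @ 5: {3,4}
'c' @ 6: {1,2,5}  (accept∈set)
'd' @ 7: {3,4}
'c' @ 8: {1,2,5}  (accept∈set)
'b' @ 9: {3,4}
'c' @ 10: {1,2,5}  (accept∈set)
end set {1,2,5} — state 1 in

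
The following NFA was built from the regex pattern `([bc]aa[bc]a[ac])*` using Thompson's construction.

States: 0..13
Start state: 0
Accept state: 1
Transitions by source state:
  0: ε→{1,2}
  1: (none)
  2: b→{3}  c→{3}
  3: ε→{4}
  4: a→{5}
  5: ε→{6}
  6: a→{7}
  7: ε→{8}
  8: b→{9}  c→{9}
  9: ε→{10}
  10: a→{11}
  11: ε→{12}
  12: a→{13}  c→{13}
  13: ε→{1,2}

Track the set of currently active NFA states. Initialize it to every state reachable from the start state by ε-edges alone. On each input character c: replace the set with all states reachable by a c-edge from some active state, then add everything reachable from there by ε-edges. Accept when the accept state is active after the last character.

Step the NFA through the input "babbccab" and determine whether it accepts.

initial (ε-close {0}): {0,1,2}
'b' @ 1: {3,4}
'a' @ 2: {5,6}
'b' @ 3: {}  — no active states
rest 'bccab' ignored (set empty)
final: {}; accept 1 not in set

Answer: REJECT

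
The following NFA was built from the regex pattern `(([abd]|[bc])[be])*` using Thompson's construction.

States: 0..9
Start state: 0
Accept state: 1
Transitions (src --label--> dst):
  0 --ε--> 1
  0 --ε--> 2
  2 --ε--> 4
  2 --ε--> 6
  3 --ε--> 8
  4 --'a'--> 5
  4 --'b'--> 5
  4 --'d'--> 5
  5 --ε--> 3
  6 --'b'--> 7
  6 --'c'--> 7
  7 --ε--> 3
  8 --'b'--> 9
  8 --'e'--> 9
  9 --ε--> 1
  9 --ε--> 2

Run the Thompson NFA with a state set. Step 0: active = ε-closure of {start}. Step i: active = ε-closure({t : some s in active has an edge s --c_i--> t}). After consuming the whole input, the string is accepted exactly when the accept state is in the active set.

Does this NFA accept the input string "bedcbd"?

initial (ε-close {0}): {0,1,2,4,6}
'b' @ 1: {3,5,7,8}
'e' @ 2: {1,2,4,6,9}  (accept∈set)
'd' @ 3: {3,5,8}
'c' @ 4: {}  — dead — no transitions
rest 'bd' ignored (set empty)
end set {} — state 1 not in

Answer: REJECT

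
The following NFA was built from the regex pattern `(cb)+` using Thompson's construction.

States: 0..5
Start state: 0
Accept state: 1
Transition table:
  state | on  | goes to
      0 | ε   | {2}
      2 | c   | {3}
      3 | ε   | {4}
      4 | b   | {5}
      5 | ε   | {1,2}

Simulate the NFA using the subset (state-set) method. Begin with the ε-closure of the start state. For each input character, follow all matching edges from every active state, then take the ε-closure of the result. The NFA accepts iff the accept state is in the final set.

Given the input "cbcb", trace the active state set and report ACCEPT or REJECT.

Answer: ACCEPT

Derivation:
initial (ε-close {0}): {0,2}
'c' @ 1: {3,4}
'b' @ 2: {1,2,5}  ✓accept
'c' @ 3: {3,4}
'b' @ 4: {1,2,5}  ✓accept
final: {1,2,5}; accept 1 in set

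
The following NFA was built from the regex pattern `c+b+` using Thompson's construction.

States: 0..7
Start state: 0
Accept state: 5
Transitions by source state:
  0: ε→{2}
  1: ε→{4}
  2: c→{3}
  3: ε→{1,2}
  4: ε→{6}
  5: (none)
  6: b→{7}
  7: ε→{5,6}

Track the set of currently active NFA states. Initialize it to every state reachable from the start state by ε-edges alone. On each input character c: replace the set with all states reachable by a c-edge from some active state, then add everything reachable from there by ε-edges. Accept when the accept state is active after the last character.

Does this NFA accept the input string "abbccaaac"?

S₀ = ε-closure({0}) = {0,2}
'a' @ 1: {}  — dead — no transitions
rest 'bbccaaac' ignored (set empty)
after full input: {}  (accept=5 not in)

Answer: REJECT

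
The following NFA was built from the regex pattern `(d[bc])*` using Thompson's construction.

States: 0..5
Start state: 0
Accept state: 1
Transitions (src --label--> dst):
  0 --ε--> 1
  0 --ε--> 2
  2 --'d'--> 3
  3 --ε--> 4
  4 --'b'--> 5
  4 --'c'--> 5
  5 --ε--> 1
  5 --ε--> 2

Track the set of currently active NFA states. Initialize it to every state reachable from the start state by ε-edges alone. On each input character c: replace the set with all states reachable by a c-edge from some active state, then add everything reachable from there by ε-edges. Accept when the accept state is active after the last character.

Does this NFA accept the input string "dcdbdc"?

start: ε-closure({0}) = {0,1,2}
'd' @ 1: {3,4}
'c' @ 2: {1,2,5}  (accept∈set)
'd' @ 3: {3,4}
'b' @ 4: {1,2,5}  (accept∈set)
'd' @ 5: {3,4}
'c' @ 6: {1,2,5}  (accept∈set)
final: {1,2,5}; accept 1 in set

Answer: ACCEPT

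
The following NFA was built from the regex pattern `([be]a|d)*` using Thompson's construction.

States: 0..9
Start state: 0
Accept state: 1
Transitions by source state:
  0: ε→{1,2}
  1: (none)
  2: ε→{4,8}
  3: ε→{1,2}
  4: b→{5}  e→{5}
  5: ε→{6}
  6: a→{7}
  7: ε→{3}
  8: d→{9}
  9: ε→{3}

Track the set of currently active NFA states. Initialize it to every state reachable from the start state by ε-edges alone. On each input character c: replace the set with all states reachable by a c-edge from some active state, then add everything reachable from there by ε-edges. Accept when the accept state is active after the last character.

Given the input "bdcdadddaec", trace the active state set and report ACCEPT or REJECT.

Answer: REJECT

Derivation:
initial (ε-close {0}): {0,1,2,4,8}
'b' @ 1: {5,6}
'd' @ 2: {}  — state set empty
rest 'cdadddaec' ignored (set empty)
end set {} — state 1 not in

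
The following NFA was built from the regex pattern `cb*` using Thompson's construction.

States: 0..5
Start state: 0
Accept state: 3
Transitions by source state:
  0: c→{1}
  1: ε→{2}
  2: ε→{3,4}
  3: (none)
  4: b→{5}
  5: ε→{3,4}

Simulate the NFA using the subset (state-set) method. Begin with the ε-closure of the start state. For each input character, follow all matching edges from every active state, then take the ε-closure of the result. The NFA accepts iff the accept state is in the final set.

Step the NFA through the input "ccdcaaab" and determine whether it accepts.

start: ε-closure({0}) = {0}
'c' @ 1: {1,2,3,4}  (accept∈set)
'c' @ 2: {}  — no active states
rest 'dcaaab' ignored (set empty)
final: {}; accept 3 not in set

Answer: REJECT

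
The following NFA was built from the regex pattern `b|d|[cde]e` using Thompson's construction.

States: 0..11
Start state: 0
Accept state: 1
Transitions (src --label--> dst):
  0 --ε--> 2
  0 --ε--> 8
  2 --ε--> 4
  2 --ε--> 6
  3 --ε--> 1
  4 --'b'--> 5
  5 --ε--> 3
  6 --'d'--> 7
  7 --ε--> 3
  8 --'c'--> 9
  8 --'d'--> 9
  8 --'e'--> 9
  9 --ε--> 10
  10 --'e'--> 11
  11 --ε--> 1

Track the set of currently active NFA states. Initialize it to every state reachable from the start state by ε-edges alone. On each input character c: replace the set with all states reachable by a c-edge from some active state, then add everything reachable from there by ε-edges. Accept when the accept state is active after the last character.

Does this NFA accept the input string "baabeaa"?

Answer: REJECT

Steps:
initial (ε-close {0}): {0,2,4,6,8}
'b' @ 1: {1,3,5}  [accepting]
'a' @ 2: {}  — state set empty
rest 'abeaa' ignored (set empty)
after full input: {}  (accept=1 not in)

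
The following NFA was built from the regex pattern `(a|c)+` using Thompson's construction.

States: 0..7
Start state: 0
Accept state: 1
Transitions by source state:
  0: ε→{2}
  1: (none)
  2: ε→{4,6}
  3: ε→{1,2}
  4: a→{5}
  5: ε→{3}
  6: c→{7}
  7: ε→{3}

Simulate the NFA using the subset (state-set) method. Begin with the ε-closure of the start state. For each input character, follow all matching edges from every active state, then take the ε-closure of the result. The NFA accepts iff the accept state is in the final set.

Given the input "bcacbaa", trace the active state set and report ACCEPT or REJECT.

start: ε-closure({0}) = {0,2,4,6}
'b' @ 1: {}  — no active states
rest 'cacbaa' ignored (set empty)
end set {} — state 1 not in

Answer: REJECT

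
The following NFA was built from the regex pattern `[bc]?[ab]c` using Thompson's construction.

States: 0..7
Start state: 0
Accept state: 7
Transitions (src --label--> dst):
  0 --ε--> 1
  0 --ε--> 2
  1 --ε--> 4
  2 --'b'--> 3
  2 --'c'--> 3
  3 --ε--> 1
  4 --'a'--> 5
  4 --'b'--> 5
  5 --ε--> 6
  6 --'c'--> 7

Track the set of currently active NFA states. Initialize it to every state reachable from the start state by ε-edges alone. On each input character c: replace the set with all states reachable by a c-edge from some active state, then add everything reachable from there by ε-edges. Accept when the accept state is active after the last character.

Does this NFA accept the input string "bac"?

Answer: ACCEPT

Steps:
start: ε-closure({0}) = {0,1,2,4}
'b' @ 1: {1,3,4,5,6}
'a' @ 2: {5,6}
'c' @ 3: {7}  (accept∈set)
end set {7} — state 7 in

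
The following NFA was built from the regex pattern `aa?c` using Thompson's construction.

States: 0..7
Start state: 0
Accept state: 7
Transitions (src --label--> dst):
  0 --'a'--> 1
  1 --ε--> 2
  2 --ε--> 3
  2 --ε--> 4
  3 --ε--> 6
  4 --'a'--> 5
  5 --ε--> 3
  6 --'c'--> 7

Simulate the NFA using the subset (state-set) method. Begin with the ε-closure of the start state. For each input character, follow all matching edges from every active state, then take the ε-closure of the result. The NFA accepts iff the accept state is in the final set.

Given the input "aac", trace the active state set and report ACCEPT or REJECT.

Answer: ACCEPT

Derivation:
start: ε-closure({0}) = {0}
'a' @ 1: {1,2,3,4,6}
'a' @ 2: {3,5,6}
'c' @ 3: {7}  ✓accept
end set {7} — state 7 in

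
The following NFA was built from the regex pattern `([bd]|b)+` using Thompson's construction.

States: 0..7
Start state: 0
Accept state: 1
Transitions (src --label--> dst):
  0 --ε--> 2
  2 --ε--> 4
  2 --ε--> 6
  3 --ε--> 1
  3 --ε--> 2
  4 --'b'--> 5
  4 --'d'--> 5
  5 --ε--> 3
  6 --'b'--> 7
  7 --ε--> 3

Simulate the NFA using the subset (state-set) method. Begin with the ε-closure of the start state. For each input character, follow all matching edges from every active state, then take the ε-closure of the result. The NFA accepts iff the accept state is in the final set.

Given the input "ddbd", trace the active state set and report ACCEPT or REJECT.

Answer: ACCEPT

Steps:
start: ε-closure({0}) = {0,2,4,6}
'd' @ 1: {1,2,3,4,5,6}  ✓accept
'd' @ 2: {1,2,3,4,5,6}  ✓accept
'b' @ 3: {1,2,3,4,5,6,7}  ✓accept
'd' @ 4: {1,2,3,4,5,6}  ✓accept
final: {1,2,3,4,5,6}; accept 1 in set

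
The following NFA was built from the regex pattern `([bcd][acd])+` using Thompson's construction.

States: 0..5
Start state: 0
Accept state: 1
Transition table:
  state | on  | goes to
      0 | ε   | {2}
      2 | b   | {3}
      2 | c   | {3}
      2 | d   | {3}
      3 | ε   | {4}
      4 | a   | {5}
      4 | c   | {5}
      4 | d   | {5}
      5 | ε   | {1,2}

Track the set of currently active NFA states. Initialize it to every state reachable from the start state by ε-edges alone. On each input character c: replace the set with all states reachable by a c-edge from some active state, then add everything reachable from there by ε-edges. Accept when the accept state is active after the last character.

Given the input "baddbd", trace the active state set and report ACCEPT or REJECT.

start: ε-closure({0}) = {0,2}
'b' @ 1: {3,4}
'a' @ 2: {1,2,5}  (accept∈set)
'd' @ 3: {3,4}
'd' @ 4: {1,2,5}  (accept∈set)
'b' @ 5: {3,4}
'd' @ 6: {1,2,5}  (accept∈set)
end set {1,2,5} — state 1 in

Answer: ACCEPT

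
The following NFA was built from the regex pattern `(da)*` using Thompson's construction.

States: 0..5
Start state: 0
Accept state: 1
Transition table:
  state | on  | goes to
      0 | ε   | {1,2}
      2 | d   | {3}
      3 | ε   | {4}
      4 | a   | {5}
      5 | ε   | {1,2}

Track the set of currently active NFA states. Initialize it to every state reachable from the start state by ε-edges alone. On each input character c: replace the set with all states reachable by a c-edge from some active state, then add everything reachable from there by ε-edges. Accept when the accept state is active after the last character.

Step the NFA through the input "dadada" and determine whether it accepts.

start: ε-closure({0}) = {0,1,2}
'd' @ 1: {3,4}
'a' @ 2: {1,2,5}  ✓accept
'd' @ 3: {3,4}
'a' @ 4: {1,2,5}  ✓accept
'd' @ 5: {3,4}
'a' @ 6: {1,2,5}  ✓accept
final: {1,2,5}; accept 1 in set

Answer: ACCEPT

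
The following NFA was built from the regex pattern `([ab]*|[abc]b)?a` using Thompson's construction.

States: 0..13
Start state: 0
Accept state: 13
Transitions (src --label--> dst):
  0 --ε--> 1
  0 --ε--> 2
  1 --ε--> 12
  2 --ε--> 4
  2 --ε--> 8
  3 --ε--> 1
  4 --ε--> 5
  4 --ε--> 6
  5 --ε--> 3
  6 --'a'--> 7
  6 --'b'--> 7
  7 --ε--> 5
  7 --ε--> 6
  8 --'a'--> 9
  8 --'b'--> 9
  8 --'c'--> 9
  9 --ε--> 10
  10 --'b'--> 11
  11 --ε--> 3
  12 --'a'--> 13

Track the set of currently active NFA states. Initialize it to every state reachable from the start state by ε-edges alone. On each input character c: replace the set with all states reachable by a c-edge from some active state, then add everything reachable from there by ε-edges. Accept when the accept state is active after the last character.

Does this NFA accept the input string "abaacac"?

Answer: REJECT

Trace:
S₀ = ε-closure({0}) = {0,1,2,3,4,5,6,8,12}
'a' @ 1: {1,3,5,6,7,9,10,12,13}  (accept∈set)
'b' @ 2: {1,3,5,6,7,11,12}
'a' @ 3: {1,3,5,6,7,12,13}  (accept∈set)
'a' @ 4: {1,3,5,6,7,12,13}  (accept∈set)
'c' @ 5: {}  — dead — no transitions
rest 'ac' ignored (set empty)
end set {} — state 13 not in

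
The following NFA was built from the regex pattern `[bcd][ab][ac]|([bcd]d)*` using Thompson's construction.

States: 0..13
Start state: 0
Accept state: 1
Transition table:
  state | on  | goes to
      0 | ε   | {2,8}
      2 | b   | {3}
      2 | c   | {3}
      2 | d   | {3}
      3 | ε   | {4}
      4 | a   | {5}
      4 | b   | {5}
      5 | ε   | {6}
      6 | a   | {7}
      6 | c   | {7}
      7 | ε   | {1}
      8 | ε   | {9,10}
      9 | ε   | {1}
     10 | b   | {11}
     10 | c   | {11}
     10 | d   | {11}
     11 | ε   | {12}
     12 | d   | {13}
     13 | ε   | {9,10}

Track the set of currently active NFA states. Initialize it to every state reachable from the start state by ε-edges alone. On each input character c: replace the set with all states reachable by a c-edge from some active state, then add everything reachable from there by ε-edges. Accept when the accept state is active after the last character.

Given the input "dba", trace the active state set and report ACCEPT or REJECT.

Answer: ACCEPT

Derivation:
S₀ = ε-closure({0}) = {0,1,2,8,9,10}
'd' @ 1: {3,4,11,12}
'b' @ 2: {5,6}
'a' @ 3: {1,7}  [accepting]
final: {1,7}; accept 1 in set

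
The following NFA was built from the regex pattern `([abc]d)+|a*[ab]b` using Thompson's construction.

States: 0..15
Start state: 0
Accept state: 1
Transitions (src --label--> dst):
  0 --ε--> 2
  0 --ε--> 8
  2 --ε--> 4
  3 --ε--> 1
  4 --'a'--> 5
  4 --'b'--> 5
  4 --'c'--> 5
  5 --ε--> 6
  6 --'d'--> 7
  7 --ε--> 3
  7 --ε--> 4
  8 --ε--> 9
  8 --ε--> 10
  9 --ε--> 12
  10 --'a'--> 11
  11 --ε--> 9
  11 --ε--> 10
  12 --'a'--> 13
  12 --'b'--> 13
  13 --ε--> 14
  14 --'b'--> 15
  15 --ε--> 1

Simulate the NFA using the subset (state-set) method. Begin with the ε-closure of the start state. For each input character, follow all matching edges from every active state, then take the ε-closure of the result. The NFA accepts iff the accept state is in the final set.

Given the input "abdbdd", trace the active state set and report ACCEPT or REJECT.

Answer: REJECT

Steps:
start: ε-closure({0}) = {0,2,4,8,9,10,12}
'a' @ 1: {5,6,9,10,11,12,13,14}
'b' @ 2: {1,13,14,15}  ✓accept
'd' @ 3: {}  — state set empty
rest 'bdd' ignored (set empty)
after full input: {}  (accept=1 not in)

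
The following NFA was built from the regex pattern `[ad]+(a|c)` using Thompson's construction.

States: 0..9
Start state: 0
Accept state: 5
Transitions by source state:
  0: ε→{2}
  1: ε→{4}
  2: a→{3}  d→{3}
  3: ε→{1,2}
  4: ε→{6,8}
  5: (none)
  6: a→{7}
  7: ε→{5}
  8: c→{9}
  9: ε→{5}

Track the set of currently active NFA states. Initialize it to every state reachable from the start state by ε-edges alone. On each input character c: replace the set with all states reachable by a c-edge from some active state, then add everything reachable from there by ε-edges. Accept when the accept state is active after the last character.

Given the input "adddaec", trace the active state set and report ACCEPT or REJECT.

initial (ε-close {0}): {0,2}
'a' @ 1: {1,2,3,4,6,8}
'd' @ 2: {1,2,3,4,6,8}
'd' @ 3: {1,2,3,4,6,8}
'd' @ 4: {1,2,3,4,6,8}
'a' @ 5: {1,2,3,4,5,6,7,8}  (accept∈set)
'e' @ 6: {}  — no active states
rest 'c' ignored (set empty)
after full input: {}  (accept=5 not in)

Answer: REJECT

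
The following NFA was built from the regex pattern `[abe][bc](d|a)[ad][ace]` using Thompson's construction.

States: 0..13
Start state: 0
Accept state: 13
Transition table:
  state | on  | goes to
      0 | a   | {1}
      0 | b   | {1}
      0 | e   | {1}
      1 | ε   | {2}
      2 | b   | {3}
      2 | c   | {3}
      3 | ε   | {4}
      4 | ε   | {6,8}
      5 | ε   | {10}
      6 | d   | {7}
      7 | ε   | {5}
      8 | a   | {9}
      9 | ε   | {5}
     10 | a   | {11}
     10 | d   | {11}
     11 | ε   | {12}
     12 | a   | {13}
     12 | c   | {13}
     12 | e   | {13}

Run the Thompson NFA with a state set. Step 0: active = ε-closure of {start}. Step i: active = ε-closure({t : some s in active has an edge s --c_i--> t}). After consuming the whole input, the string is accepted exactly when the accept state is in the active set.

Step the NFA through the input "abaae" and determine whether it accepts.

Answer: ACCEPT

Trace:
S₀ = ε-closure({0}) = {0}
'a' @ 1: {1,2}
'b' @ 2: {3,4,6,8}
'a' @ 3: {5,9,10}
'a' @ 4: {11,12}
'e' @ 5: {13}  (accept∈set)
after full input: {13}  (accept=13 in)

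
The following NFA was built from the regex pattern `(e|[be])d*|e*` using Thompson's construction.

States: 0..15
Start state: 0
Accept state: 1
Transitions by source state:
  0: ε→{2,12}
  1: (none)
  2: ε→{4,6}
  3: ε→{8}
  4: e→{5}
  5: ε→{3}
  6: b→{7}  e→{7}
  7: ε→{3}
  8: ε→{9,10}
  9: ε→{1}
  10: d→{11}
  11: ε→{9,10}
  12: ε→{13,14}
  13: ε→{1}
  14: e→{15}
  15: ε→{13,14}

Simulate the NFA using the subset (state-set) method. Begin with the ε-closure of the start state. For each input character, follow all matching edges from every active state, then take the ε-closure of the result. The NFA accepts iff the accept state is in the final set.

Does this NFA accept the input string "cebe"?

S₀ = ε-closure({0}) = {0,1,2,4,6,12,13,14}
'c' @ 1: {}  — state set empty
rest 'ebe' ignored (set empty)
after full input: {}  (accept=1 not in)

Answer: REJECT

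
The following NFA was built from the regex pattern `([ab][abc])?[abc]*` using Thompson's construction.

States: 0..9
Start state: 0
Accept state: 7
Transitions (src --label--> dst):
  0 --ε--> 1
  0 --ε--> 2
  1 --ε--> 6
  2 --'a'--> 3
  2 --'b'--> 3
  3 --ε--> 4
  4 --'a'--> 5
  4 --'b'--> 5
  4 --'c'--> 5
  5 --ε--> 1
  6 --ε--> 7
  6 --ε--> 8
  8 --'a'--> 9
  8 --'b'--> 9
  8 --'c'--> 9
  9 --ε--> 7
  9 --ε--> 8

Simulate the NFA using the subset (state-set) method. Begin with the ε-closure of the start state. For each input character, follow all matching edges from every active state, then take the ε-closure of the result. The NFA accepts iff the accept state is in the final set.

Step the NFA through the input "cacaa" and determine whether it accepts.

Answer: ACCEPT

Derivation:
initial (ε-close {0}): {0,1,2,6,7,8}
'c' @ 1: {7,8,9}  (accept∈set)
'a' @ 2: {7,8,9}  (accept∈set)
'c' @ 3: {7,8,9}  (accept∈set)
'a' @ 4: {7,8,9}  (accept∈set)
'a' @ 5: {7,8,9}  (accept∈set)
end set {7,8,9} — state 7 in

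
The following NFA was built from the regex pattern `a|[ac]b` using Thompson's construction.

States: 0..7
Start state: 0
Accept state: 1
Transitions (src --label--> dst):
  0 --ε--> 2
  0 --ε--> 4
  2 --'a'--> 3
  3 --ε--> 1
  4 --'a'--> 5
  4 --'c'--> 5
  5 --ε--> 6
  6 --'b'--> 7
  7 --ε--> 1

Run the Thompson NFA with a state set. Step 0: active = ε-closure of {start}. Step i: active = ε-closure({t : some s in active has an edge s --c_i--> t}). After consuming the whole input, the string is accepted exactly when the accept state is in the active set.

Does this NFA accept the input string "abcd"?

start: ε-closure({0}) = {0,2,4}
'a' @ 1: {1,3,5,6}  [accepting]
'b' @ 2: {1,7}  [accepting]
'c' @ 3: {}  — state set empty
rest 'd' ignored (set empty)
final: {}; accept 1 not in set

Answer: REJECT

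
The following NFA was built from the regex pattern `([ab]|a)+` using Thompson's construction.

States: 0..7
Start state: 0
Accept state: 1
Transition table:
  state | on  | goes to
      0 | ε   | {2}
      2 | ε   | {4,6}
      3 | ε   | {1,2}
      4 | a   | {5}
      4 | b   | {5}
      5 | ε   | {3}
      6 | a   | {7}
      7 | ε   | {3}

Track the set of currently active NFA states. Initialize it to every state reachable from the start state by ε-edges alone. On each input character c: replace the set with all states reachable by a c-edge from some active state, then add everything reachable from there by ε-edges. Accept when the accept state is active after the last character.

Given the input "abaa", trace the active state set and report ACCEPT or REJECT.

Answer: ACCEPT

Derivation:
initial (ε-close {0}): {0,2,4,6}
'a' @ 1: {1,2,3,4,5,6,7}  ✓accept
'b' @ 2: {1,2,3,4,5,6}  ✓accept
'a' @ 3: {1,2,3,4,5,6,7}  ✓accept
'a' @ 4: {1,2,3,4,5,6,7}  ✓accept
after full input: {1,2,3,4,5,6,7}  (accept=1 in)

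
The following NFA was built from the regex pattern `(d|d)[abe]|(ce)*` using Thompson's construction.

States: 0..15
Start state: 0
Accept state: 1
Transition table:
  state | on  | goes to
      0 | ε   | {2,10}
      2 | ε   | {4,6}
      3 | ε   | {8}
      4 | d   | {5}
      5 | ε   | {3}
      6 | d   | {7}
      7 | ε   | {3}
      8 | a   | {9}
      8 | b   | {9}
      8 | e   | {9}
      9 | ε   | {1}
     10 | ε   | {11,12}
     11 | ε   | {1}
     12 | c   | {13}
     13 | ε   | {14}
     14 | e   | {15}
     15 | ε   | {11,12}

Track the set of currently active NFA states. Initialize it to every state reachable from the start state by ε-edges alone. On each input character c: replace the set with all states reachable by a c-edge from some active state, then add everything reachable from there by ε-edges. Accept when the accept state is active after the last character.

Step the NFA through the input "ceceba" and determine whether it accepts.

Answer: REJECT

Steps:
start: ε-closure({0}) = {0,1,2,4,6,10,11,12}
'c' @ 1: {13,14}
'e' @ 2: {1,11,12,15}  ✓accept
'c' @ 3: {13,14}
'e' @ 4: {1,11,12,15}  ✓accept
'b' @ 5: {}  — dead — no transitions
rest 'a' ignored (set empty)
final: {}; accept 1 not in set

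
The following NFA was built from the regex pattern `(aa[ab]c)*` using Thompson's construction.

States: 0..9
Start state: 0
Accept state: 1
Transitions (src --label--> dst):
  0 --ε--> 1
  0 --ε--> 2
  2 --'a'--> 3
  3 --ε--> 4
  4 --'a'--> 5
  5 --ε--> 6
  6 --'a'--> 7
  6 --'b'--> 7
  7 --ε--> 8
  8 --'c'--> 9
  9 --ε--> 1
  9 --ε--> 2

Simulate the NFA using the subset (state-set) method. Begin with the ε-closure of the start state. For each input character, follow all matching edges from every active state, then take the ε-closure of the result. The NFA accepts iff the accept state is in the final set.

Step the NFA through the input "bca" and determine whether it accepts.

S₀ = ε-closure({0}) = {0,1,2}
'b' @ 1: {}  — no active states
rest 'ca' ignored (set empty)
after full input: {}  (accept=1 not in)

Answer: REJECT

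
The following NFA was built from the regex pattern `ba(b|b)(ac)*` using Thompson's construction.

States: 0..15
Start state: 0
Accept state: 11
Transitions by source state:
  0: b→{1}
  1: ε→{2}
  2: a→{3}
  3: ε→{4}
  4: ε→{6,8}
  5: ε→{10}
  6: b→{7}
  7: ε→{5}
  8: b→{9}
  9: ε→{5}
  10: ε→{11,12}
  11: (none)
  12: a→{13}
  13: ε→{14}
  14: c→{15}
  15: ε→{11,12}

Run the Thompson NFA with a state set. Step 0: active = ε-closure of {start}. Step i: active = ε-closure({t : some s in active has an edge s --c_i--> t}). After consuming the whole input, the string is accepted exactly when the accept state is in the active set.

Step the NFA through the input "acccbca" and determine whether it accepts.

S₀ = ε-closure({0}) = {0}
'a' @ 1: {}  — no active states
rest 'cccbca' ignored (set empty)
final: {}; accept 11 not in set

Answer: REJECT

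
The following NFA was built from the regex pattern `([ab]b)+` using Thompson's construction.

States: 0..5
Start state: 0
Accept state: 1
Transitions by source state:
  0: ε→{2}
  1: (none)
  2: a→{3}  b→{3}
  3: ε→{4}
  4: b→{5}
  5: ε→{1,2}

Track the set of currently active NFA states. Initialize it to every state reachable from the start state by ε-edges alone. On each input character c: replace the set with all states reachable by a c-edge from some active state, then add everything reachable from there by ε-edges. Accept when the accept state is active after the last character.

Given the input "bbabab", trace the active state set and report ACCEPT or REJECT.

start: ε-closure({0}) = {0,2}
'b' @ 1: {3,4}
'b' @ 2: {1,2,5}  (accept∈set)
'a' @ 3: {3,4}
'b' @ 4: {1,2,5}  (accept∈set)
'a' @ 5: {3,4}
'b' @ 6: {1,2,5}  (accept∈set)
after full input: {1,2,5}  (accept=1 in)

Answer: ACCEPT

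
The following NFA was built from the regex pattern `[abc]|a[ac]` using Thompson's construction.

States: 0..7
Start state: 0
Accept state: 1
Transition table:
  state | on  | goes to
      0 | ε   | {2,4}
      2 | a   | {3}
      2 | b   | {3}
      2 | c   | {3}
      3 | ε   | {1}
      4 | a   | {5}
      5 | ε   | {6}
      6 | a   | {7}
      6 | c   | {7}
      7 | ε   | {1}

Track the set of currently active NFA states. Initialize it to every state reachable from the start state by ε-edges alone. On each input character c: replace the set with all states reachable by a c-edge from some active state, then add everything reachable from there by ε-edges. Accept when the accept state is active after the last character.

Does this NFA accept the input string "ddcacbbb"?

initial (ε-close {0}): {0,2,4}
'd' @ 1: {}  — state set empty
rest 'dcacbbb' ignored (set empty)
final: {}; accept 1 not in set

Answer: REJECT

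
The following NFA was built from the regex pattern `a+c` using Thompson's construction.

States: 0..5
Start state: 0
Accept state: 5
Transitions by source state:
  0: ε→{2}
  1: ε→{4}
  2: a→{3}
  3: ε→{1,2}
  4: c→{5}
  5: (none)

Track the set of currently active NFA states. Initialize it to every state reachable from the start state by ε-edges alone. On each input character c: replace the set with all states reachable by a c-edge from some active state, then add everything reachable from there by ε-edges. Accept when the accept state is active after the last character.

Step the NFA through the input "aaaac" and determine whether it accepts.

S₀ = ε-closure({0}) = {0,2}
'a' @ 1: {1,2,3,4}
'a' @ 2: {1,2,3,4}
'a' @ 3: {1,2,3,4}
'a' @ 4: {1,2,3,4}
'c' @ 5: {5}  [accepting]
final: {5}; accept 5 in set

Answer: ACCEPT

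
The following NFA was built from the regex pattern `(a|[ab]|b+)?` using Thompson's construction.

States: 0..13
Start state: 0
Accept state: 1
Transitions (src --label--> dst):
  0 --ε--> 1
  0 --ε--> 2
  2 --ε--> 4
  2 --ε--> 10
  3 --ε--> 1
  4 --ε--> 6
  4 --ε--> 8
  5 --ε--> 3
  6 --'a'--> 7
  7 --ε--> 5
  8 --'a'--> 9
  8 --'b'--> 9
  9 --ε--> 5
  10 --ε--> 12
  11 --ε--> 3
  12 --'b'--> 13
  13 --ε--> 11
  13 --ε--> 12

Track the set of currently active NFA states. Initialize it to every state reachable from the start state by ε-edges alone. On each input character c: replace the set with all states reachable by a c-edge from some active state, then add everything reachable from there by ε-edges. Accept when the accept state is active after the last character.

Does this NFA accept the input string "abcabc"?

initial (ε-close {0}): {0,1,2,4,6,8,10,12}
'a' @ 1: {1,3,5,7,9}  ✓accept
'b' @ 2: {}  — dead — no transitions
rest 'cabc' ignored (set empty)
after full input: {}  (accept=1 not in)

Answer: REJECT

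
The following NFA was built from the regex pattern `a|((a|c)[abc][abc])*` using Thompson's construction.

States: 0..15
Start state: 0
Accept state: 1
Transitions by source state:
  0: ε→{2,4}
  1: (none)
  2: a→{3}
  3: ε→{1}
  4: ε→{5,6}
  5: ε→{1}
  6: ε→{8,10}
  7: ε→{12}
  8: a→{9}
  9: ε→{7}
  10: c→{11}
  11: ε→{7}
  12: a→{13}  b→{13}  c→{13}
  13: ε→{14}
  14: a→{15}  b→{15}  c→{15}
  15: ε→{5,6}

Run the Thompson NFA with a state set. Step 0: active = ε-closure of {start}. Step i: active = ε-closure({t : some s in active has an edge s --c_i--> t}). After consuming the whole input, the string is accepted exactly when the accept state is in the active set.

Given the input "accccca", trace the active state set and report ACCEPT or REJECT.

initial (ε-close {0}): {0,1,2,4,5,6,8,10}
'a' @ 1: {1,3,7,9,12}  (accept∈set)
'c' @ 2: {13,14}
'c' @ 3: {1,5,6,8,10,15}  (accept∈set)
'c' @ 4: {7,11,12}
'c' @ 5: {13,14}
'c' @ 6: {1,5,6,8,10,15}  (accept∈set)
'a' @ 7: {7,9,12}
final: {7,9,12}; accept 1 not in set

Answer: REJECT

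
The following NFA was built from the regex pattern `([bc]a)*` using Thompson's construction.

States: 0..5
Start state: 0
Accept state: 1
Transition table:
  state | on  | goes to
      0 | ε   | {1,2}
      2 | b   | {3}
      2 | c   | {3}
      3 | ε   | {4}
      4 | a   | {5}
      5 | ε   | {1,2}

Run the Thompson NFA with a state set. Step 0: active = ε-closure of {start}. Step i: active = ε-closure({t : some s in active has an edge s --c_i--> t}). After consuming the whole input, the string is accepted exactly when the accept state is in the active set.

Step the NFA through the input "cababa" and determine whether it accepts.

initial (ε-close {0}): {0,1,2}
'c' @ 1: {3,4}
'a' @ 2: {1,2,5}  ✓accept
'b' @ 3: {3,4}
'a' @ 4: {1,2,5}  ✓accept
'b' @ 5: {3,4}
'a' @ 6: {1,2,5}  ✓accept
final: {1,2,5}; accept 1 in set

Answer: ACCEPT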